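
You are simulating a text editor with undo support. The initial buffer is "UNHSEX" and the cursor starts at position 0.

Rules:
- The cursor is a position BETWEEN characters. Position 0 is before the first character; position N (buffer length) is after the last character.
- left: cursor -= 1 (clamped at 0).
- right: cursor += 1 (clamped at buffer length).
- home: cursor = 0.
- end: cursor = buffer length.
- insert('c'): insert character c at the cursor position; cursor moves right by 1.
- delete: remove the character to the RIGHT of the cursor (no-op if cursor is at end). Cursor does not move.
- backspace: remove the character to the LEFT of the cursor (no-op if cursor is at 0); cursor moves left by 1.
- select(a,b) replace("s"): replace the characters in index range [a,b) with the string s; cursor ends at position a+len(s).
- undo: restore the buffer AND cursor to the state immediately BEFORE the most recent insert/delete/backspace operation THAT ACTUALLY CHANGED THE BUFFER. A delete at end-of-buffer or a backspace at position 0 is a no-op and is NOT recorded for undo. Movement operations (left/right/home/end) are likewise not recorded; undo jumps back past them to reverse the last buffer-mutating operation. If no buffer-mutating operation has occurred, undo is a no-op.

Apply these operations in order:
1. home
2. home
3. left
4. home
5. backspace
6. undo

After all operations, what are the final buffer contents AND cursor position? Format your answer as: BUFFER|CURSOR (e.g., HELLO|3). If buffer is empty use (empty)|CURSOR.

After op 1 (home): buf='UNHSEX' cursor=0
After op 2 (home): buf='UNHSEX' cursor=0
After op 3 (left): buf='UNHSEX' cursor=0
After op 4 (home): buf='UNHSEX' cursor=0
After op 5 (backspace): buf='UNHSEX' cursor=0
After op 6 (undo): buf='UNHSEX' cursor=0

Answer: UNHSEX|0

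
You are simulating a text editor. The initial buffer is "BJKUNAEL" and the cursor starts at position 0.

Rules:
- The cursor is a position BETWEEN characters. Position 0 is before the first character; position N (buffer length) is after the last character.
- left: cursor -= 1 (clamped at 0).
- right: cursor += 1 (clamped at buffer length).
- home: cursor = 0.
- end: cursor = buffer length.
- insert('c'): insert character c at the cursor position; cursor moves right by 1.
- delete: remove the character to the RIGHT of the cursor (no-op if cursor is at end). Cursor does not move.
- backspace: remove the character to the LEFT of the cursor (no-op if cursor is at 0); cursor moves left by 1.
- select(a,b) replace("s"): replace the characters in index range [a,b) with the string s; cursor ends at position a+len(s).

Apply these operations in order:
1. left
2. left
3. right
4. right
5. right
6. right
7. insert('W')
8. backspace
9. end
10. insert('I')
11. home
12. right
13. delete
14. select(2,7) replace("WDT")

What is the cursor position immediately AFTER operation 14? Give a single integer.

After op 1 (left): buf='BJKUNAEL' cursor=0
After op 2 (left): buf='BJKUNAEL' cursor=0
After op 3 (right): buf='BJKUNAEL' cursor=1
After op 4 (right): buf='BJKUNAEL' cursor=2
After op 5 (right): buf='BJKUNAEL' cursor=3
After op 6 (right): buf='BJKUNAEL' cursor=4
After op 7 (insert('W')): buf='BJKUWNAEL' cursor=5
After op 8 (backspace): buf='BJKUNAEL' cursor=4
After op 9 (end): buf='BJKUNAEL' cursor=8
After op 10 (insert('I')): buf='BJKUNAELI' cursor=9
After op 11 (home): buf='BJKUNAELI' cursor=0
After op 12 (right): buf='BJKUNAELI' cursor=1
After op 13 (delete): buf='BKUNAELI' cursor=1
After op 14 (select(2,7) replace("WDT")): buf='BKWDTI' cursor=5

Answer: 5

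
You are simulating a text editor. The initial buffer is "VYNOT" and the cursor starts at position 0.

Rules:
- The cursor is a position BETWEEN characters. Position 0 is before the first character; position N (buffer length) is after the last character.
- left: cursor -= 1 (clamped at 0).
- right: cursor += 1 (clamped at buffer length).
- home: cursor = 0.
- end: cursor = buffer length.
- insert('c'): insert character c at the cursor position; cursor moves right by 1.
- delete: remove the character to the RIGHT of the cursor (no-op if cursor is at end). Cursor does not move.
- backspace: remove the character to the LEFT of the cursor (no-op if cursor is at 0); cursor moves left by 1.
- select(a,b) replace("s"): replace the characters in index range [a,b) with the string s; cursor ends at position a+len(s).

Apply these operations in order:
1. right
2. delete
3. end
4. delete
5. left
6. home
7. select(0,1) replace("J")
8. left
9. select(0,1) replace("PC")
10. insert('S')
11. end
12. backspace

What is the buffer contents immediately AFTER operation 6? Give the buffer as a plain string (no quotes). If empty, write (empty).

Answer: VNOT

Derivation:
After op 1 (right): buf='VYNOT' cursor=1
After op 2 (delete): buf='VNOT' cursor=1
After op 3 (end): buf='VNOT' cursor=4
After op 4 (delete): buf='VNOT' cursor=4
After op 5 (left): buf='VNOT' cursor=3
After op 6 (home): buf='VNOT' cursor=0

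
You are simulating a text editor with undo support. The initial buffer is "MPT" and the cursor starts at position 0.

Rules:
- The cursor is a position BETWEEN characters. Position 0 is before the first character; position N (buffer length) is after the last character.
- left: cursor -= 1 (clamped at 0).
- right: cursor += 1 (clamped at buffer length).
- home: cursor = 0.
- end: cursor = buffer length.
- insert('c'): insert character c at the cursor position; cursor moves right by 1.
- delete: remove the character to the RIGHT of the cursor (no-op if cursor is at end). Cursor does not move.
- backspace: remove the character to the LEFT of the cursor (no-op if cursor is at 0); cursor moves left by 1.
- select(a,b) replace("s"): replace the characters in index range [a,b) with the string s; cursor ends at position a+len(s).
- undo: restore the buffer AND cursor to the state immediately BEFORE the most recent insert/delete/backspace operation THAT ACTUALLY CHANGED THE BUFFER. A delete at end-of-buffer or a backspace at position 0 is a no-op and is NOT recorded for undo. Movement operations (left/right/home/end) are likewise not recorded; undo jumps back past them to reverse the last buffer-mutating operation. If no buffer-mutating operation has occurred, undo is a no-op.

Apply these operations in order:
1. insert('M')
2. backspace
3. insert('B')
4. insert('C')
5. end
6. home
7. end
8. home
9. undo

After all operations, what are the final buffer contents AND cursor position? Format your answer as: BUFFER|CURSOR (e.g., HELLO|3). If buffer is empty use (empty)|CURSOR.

After op 1 (insert('M')): buf='MMPT' cursor=1
After op 2 (backspace): buf='MPT' cursor=0
After op 3 (insert('B')): buf='BMPT' cursor=1
After op 4 (insert('C')): buf='BCMPT' cursor=2
After op 5 (end): buf='BCMPT' cursor=5
After op 6 (home): buf='BCMPT' cursor=0
After op 7 (end): buf='BCMPT' cursor=5
After op 8 (home): buf='BCMPT' cursor=0
After op 9 (undo): buf='BMPT' cursor=1

Answer: BMPT|1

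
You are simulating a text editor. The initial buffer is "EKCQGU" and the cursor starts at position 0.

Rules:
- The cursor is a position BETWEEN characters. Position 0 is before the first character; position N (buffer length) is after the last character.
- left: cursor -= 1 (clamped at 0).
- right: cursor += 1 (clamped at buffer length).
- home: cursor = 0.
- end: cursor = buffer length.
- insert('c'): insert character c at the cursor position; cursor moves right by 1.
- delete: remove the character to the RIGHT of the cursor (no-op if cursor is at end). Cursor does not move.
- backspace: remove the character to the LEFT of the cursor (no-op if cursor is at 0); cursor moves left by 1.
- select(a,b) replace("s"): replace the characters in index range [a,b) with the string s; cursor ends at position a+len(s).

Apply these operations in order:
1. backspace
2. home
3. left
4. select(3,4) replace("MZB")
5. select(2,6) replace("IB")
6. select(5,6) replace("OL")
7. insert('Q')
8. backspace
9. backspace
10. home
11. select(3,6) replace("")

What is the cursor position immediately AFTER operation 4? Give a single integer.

Answer: 6

Derivation:
After op 1 (backspace): buf='EKCQGU' cursor=0
After op 2 (home): buf='EKCQGU' cursor=0
After op 3 (left): buf='EKCQGU' cursor=0
After op 4 (select(3,4) replace("MZB")): buf='EKCMZBGU' cursor=6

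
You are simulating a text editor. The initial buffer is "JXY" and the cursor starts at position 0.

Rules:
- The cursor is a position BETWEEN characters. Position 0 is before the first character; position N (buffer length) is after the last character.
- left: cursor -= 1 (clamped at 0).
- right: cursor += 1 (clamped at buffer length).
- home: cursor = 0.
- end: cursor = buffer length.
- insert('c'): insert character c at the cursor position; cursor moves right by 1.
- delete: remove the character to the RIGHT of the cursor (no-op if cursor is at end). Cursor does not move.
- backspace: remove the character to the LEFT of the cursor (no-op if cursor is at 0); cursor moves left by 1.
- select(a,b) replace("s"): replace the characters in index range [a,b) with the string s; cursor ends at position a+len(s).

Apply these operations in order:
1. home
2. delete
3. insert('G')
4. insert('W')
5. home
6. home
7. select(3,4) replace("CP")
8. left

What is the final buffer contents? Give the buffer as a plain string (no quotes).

Answer: GWXCP

Derivation:
After op 1 (home): buf='JXY' cursor=0
After op 2 (delete): buf='XY' cursor=0
After op 3 (insert('G')): buf='GXY' cursor=1
After op 4 (insert('W')): buf='GWXY' cursor=2
After op 5 (home): buf='GWXY' cursor=0
After op 6 (home): buf='GWXY' cursor=0
After op 7 (select(3,4) replace("CP")): buf='GWXCP' cursor=5
After op 8 (left): buf='GWXCP' cursor=4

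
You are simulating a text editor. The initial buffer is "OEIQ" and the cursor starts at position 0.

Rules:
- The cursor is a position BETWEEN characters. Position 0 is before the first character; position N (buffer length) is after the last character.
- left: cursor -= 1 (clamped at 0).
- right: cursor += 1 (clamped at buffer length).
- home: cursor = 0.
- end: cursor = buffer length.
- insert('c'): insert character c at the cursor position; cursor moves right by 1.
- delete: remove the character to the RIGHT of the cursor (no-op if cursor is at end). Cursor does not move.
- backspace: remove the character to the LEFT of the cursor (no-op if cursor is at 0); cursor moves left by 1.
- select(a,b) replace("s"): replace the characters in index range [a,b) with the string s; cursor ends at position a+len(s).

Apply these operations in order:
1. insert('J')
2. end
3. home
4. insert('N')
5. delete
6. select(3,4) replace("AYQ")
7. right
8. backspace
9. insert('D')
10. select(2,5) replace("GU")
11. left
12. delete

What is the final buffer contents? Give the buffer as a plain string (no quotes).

After op 1 (insert('J')): buf='JOEIQ' cursor=1
After op 2 (end): buf='JOEIQ' cursor=5
After op 3 (home): buf='JOEIQ' cursor=0
After op 4 (insert('N')): buf='NJOEIQ' cursor=1
After op 5 (delete): buf='NOEIQ' cursor=1
After op 6 (select(3,4) replace("AYQ")): buf='NOEAYQQ' cursor=6
After op 7 (right): buf='NOEAYQQ' cursor=7
After op 8 (backspace): buf='NOEAYQ' cursor=6
After op 9 (insert('D')): buf='NOEAYQD' cursor=7
After op 10 (select(2,5) replace("GU")): buf='NOGUQD' cursor=4
After op 11 (left): buf='NOGUQD' cursor=3
After op 12 (delete): buf='NOGQD' cursor=3

Answer: NOGQD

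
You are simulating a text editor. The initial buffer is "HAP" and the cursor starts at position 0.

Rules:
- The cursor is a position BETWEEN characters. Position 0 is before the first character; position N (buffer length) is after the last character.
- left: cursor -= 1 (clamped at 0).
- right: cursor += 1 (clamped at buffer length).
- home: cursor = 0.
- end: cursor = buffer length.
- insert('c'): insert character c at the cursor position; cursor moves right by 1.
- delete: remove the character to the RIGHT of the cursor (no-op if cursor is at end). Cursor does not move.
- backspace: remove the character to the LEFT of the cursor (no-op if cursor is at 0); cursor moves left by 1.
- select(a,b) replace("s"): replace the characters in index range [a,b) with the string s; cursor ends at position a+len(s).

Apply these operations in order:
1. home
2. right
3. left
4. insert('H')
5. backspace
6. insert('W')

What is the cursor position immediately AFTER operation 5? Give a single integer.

Answer: 0

Derivation:
After op 1 (home): buf='HAP' cursor=0
After op 2 (right): buf='HAP' cursor=1
After op 3 (left): buf='HAP' cursor=0
After op 4 (insert('H')): buf='HHAP' cursor=1
After op 5 (backspace): buf='HAP' cursor=0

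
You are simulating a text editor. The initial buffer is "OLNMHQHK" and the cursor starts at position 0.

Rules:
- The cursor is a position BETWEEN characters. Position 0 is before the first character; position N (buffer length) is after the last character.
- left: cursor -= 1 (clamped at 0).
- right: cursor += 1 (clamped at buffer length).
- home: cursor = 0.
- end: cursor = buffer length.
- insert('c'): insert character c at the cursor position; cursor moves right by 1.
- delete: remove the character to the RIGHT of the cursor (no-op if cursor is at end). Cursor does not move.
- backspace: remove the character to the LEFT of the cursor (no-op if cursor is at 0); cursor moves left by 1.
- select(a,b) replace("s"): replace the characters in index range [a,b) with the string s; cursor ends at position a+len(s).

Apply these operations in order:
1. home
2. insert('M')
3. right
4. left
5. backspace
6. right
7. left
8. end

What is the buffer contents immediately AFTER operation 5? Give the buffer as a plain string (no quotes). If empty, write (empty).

After op 1 (home): buf='OLNMHQHK' cursor=0
After op 2 (insert('M')): buf='MOLNMHQHK' cursor=1
After op 3 (right): buf='MOLNMHQHK' cursor=2
After op 4 (left): buf='MOLNMHQHK' cursor=1
After op 5 (backspace): buf='OLNMHQHK' cursor=0

Answer: OLNMHQHK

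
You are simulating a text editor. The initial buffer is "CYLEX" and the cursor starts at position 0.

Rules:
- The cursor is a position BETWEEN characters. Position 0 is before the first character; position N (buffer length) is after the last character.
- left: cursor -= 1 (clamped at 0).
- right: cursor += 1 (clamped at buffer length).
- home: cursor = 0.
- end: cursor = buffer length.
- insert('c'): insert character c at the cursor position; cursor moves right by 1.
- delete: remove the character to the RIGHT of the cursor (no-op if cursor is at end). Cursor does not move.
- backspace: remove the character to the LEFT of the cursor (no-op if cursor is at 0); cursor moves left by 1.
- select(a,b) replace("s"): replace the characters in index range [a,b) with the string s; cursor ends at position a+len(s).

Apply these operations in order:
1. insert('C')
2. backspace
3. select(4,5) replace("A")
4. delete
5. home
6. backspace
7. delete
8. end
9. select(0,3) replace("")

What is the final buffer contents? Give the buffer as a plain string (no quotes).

After op 1 (insert('C')): buf='CCYLEX' cursor=1
After op 2 (backspace): buf='CYLEX' cursor=0
After op 3 (select(4,5) replace("A")): buf='CYLEA' cursor=5
After op 4 (delete): buf='CYLEA' cursor=5
After op 5 (home): buf='CYLEA' cursor=0
After op 6 (backspace): buf='CYLEA' cursor=0
After op 7 (delete): buf='YLEA' cursor=0
After op 8 (end): buf='YLEA' cursor=4
After op 9 (select(0,3) replace("")): buf='A' cursor=0

Answer: A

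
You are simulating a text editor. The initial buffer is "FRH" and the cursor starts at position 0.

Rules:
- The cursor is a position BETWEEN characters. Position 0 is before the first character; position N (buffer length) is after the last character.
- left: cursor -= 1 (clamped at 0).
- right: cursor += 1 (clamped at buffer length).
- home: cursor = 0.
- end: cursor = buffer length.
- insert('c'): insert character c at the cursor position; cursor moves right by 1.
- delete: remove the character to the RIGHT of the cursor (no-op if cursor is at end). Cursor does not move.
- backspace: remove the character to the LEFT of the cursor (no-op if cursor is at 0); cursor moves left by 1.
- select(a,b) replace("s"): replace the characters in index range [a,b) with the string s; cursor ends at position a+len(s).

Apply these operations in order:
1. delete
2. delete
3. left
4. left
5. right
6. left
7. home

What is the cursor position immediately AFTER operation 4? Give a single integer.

Answer: 0

Derivation:
After op 1 (delete): buf='RH' cursor=0
After op 2 (delete): buf='H' cursor=0
After op 3 (left): buf='H' cursor=0
After op 4 (left): buf='H' cursor=0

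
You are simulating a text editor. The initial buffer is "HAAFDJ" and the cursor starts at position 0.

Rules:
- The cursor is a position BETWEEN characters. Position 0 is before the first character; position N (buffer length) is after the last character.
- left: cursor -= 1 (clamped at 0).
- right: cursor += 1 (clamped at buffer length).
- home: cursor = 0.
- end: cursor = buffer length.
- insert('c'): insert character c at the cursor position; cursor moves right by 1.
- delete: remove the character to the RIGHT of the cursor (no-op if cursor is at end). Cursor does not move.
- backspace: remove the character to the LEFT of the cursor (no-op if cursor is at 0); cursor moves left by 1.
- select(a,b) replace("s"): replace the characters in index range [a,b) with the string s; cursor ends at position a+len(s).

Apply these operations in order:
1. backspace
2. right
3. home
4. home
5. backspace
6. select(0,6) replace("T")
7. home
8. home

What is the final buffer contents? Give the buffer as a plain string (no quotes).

Answer: T

Derivation:
After op 1 (backspace): buf='HAAFDJ' cursor=0
After op 2 (right): buf='HAAFDJ' cursor=1
After op 3 (home): buf='HAAFDJ' cursor=0
After op 4 (home): buf='HAAFDJ' cursor=0
After op 5 (backspace): buf='HAAFDJ' cursor=0
After op 6 (select(0,6) replace("T")): buf='T' cursor=1
After op 7 (home): buf='T' cursor=0
After op 8 (home): buf='T' cursor=0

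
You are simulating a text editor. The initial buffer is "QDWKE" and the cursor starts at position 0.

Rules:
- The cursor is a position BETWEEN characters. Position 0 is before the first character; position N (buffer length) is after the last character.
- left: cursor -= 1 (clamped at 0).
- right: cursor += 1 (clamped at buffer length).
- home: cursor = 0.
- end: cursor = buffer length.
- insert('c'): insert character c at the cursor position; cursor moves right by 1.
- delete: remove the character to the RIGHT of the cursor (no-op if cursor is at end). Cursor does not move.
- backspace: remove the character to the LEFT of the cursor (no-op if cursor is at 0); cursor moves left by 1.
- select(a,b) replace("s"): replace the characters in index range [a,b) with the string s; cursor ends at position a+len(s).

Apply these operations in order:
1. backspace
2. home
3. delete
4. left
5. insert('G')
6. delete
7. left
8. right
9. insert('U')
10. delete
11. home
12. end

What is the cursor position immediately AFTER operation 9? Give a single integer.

After op 1 (backspace): buf='QDWKE' cursor=0
After op 2 (home): buf='QDWKE' cursor=0
After op 3 (delete): buf='DWKE' cursor=0
After op 4 (left): buf='DWKE' cursor=0
After op 5 (insert('G')): buf='GDWKE' cursor=1
After op 6 (delete): buf='GWKE' cursor=1
After op 7 (left): buf='GWKE' cursor=0
After op 8 (right): buf='GWKE' cursor=1
After op 9 (insert('U')): buf='GUWKE' cursor=2

Answer: 2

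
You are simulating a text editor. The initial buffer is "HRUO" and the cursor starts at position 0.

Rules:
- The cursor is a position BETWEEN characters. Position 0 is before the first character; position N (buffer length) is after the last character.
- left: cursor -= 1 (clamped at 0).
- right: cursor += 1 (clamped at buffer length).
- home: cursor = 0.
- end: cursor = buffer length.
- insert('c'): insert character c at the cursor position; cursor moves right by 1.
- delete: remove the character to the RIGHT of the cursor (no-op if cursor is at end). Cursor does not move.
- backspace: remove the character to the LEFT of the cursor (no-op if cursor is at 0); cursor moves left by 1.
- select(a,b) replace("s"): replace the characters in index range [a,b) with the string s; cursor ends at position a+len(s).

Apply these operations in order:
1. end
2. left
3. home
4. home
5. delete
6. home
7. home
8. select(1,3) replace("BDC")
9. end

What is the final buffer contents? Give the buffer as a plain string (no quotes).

Answer: RBDC

Derivation:
After op 1 (end): buf='HRUO' cursor=4
After op 2 (left): buf='HRUO' cursor=3
After op 3 (home): buf='HRUO' cursor=0
After op 4 (home): buf='HRUO' cursor=0
After op 5 (delete): buf='RUO' cursor=0
After op 6 (home): buf='RUO' cursor=0
After op 7 (home): buf='RUO' cursor=0
After op 8 (select(1,3) replace("BDC")): buf='RBDC' cursor=4
After op 9 (end): buf='RBDC' cursor=4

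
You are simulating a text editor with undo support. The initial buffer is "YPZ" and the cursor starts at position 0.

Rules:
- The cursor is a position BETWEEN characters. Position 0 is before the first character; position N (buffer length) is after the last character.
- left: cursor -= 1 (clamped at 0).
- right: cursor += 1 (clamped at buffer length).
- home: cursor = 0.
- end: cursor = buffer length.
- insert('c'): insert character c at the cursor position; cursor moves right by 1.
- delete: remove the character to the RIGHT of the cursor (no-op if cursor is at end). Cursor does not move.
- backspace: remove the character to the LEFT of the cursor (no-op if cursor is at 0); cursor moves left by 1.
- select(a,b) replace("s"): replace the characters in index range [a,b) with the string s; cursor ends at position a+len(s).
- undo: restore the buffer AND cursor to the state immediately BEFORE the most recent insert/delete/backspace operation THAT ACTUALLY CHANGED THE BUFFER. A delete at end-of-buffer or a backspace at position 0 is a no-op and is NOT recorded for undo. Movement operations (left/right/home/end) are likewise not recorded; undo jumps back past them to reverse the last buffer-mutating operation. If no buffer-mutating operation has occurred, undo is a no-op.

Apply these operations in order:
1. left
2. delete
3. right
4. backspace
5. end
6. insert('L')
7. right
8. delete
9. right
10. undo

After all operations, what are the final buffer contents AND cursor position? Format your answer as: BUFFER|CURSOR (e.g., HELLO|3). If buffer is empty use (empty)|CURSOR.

After op 1 (left): buf='YPZ' cursor=0
After op 2 (delete): buf='PZ' cursor=0
After op 3 (right): buf='PZ' cursor=1
After op 4 (backspace): buf='Z' cursor=0
After op 5 (end): buf='Z' cursor=1
After op 6 (insert('L')): buf='ZL' cursor=2
After op 7 (right): buf='ZL' cursor=2
After op 8 (delete): buf='ZL' cursor=2
After op 9 (right): buf='ZL' cursor=2
After op 10 (undo): buf='Z' cursor=1

Answer: Z|1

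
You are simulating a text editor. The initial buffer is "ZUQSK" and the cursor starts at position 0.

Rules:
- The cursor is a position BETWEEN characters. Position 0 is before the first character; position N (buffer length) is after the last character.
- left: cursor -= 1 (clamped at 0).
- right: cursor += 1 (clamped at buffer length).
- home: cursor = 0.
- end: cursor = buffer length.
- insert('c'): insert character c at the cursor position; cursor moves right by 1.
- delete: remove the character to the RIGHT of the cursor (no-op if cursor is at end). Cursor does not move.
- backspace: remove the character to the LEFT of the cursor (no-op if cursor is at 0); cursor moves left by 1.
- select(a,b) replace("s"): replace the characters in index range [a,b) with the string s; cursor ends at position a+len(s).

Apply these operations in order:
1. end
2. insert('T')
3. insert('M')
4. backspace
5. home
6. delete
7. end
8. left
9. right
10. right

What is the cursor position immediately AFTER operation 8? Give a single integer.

Answer: 4

Derivation:
After op 1 (end): buf='ZUQSK' cursor=5
After op 2 (insert('T')): buf='ZUQSKT' cursor=6
After op 3 (insert('M')): buf='ZUQSKTM' cursor=7
After op 4 (backspace): buf='ZUQSKT' cursor=6
After op 5 (home): buf='ZUQSKT' cursor=0
After op 6 (delete): buf='UQSKT' cursor=0
After op 7 (end): buf='UQSKT' cursor=5
After op 8 (left): buf='UQSKT' cursor=4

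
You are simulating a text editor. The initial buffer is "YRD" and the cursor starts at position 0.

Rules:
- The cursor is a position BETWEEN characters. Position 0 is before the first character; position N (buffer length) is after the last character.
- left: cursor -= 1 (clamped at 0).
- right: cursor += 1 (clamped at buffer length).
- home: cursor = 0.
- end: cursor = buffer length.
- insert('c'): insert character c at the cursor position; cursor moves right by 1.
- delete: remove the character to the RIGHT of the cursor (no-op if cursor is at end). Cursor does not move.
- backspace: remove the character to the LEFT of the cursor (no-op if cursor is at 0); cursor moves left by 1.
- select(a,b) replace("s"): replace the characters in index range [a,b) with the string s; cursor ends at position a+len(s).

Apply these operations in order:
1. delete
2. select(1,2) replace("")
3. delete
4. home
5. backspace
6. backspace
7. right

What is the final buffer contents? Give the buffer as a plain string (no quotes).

Answer: R

Derivation:
After op 1 (delete): buf='RD' cursor=0
After op 2 (select(1,2) replace("")): buf='R' cursor=1
After op 3 (delete): buf='R' cursor=1
After op 4 (home): buf='R' cursor=0
After op 5 (backspace): buf='R' cursor=0
After op 6 (backspace): buf='R' cursor=0
After op 7 (right): buf='R' cursor=1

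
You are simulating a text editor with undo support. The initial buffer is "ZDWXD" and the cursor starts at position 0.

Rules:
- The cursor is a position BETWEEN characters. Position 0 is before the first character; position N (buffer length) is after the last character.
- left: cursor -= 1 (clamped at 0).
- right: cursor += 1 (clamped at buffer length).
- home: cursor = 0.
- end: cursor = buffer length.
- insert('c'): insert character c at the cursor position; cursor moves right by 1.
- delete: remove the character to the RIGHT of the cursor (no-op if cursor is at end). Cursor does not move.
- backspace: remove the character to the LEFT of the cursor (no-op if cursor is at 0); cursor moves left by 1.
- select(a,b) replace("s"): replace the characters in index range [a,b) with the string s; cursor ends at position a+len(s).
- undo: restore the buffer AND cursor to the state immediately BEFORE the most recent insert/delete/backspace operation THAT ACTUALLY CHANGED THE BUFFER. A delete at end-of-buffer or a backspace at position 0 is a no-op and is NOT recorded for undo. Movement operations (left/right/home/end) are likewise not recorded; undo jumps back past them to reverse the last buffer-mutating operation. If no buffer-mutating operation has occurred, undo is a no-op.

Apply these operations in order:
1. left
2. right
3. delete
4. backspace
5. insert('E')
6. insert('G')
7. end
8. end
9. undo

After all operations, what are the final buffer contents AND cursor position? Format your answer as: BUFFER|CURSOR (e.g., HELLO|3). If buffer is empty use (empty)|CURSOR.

After op 1 (left): buf='ZDWXD' cursor=0
After op 2 (right): buf='ZDWXD' cursor=1
After op 3 (delete): buf='ZWXD' cursor=1
After op 4 (backspace): buf='WXD' cursor=0
After op 5 (insert('E')): buf='EWXD' cursor=1
After op 6 (insert('G')): buf='EGWXD' cursor=2
After op 7 (end): buf='EGWXD' cursor=5
After op 8 (end): buf='EGWXD' cursor=5
After op 9 (undo): buf='EWXD' cursor=1

Answer: EWXD|1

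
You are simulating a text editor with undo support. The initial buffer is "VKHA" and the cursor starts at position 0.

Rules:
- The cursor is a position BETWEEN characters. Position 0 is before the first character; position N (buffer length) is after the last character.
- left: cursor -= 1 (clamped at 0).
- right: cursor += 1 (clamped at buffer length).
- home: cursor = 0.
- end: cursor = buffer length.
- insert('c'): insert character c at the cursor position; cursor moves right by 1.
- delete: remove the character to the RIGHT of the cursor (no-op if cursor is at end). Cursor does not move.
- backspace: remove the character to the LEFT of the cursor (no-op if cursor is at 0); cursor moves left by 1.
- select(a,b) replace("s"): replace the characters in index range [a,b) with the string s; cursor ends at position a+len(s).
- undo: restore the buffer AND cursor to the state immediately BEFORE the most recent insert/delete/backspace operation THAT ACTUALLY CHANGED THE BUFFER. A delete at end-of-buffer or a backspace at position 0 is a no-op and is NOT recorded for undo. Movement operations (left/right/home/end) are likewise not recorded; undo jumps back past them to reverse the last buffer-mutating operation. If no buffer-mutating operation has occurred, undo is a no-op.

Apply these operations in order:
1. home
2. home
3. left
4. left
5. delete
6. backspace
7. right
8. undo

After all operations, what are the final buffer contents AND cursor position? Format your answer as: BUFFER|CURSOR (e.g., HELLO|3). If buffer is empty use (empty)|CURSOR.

Answer: VKHA|0

Derivation:
After op 1 (home): buf='VKHA' cursor=0
After op 2 (home): buf='VKHA' cursor=0
After op 3 (left): buf='VKHA' cursor=0
After op 4 (left): buf='VKHA' cursor=0
After op 5 (delete): buf='KHA' cursor=0
After op 6 (backspace): buf='KHA' cursor=0
After op 7 (right): buf='KHA' cursor=1
After op 8 (undo): buf='VKHA' cursor=0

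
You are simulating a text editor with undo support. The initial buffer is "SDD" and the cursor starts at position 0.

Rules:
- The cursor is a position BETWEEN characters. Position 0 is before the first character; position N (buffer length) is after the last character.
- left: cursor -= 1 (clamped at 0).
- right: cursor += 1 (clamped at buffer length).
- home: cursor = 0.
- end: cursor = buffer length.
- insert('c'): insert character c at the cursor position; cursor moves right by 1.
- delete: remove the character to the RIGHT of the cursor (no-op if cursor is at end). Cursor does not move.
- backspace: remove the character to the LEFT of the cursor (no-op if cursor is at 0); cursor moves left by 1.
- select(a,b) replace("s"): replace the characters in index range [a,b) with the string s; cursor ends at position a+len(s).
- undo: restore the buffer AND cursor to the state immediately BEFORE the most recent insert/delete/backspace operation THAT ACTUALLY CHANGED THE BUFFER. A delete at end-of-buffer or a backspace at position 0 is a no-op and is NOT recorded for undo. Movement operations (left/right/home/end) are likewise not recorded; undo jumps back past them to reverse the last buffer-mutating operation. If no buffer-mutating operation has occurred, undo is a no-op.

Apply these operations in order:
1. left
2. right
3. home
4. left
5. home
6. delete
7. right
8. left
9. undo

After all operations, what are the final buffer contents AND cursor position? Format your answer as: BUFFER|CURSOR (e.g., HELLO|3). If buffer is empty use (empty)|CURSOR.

Answer: SDD|0

Derivation:
After op 1 (left): buf='SDD' cursor=0
After op 2 (right): buf='SDD' cursor=1
After op 3 (home): buf='SDD' cursor=0
After op 4 (left): buf='SDD' cursor=0
After op 5 (home): buf='SDD' cursor=0
After op 6 (delete): buf='DD' cursor=0
After op 7 (right): buf='DD' cursor=1
After op 8 (left): buf='DD' cursor=0
After op 9 (undo): buf='SDD' cursor=0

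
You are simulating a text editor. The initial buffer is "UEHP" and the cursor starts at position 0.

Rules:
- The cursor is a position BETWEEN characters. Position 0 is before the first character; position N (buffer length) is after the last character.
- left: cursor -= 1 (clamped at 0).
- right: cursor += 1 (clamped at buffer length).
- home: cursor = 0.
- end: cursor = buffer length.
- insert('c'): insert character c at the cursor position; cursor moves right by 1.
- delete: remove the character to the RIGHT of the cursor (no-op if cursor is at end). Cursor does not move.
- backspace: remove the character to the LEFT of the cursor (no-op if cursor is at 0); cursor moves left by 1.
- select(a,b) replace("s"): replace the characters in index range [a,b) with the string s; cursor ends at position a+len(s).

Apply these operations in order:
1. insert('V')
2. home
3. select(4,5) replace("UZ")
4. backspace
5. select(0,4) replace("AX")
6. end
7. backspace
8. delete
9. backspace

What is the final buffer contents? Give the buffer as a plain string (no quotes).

After op 1 (insert('V')): buf='VUEHP' cursor=1
After op 2 (home): buf='VUEHP' cursor=0
After op 3 (select(4,5) replace("UZ")): buf='VUEHUZ' cursor=6
After op 4 (backspace): buf='VUEHU' cursor=5
After op 5 (select(0,4) replace("AX")): buf='AXU' cursor=2
After op 6 (end): buf='AXU' cursor=3
After op 7 (backspace): buf='AX' cursor=2
After op 8 (delete): buf='AX' cursor=2
After op 9 (backspace): buf='A' cursor=1

Answer: A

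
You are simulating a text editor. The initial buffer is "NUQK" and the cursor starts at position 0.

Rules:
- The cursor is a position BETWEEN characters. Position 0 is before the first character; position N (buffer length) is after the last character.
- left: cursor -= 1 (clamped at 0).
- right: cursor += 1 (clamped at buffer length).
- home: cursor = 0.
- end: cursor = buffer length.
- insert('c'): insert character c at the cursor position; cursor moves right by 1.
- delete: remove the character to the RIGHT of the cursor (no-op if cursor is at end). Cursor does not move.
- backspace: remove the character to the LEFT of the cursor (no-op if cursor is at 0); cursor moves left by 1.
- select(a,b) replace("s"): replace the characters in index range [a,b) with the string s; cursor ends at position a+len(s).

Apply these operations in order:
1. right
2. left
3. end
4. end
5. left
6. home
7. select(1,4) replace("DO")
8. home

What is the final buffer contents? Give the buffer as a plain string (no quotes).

Answer: NDO

Derivation:
After op 1 (right): buf='NUQK' cursor=1
After op 2 (left): buf='NUQK' cursor=0
After op 3 (end): buf='NUQK' cursor=4
After op 4 (end): buf='NUQK' cursor=4
After op 5 (left): buf='NUQK' cursor=3
After op 6 (home): buf='NUQK' cursor=0
After op 7 (select(1,4) replace("DO")): buf='NDO' cursor=3
After op 8 (home): buf='NDO' cursor=0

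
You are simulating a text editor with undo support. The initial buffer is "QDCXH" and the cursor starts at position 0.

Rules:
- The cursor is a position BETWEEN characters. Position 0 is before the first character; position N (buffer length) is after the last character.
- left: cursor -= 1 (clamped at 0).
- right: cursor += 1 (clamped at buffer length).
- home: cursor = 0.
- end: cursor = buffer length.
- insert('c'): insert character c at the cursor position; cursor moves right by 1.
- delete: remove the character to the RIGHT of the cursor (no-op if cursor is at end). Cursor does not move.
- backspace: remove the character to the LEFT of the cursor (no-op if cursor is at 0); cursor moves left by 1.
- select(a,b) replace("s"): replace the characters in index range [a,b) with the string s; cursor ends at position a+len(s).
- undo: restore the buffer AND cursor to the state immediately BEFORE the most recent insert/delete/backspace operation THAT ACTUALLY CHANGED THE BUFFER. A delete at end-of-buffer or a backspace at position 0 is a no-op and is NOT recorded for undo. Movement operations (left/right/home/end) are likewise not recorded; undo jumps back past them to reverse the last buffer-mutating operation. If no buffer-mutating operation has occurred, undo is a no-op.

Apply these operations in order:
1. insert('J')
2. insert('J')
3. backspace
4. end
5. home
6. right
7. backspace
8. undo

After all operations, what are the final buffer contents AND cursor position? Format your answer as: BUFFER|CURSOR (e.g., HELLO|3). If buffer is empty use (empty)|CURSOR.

Answer: JQDCXH|1

Derivation:
After op 1 (insert('J')): buf='JQDCXH' cursor=1
After op 2 (insert('J')): buf='JJQDCXH' cursor=2
After op 3 (backspace): buf='JQDCXH' cursor=1
After op 4 (end): buf='JQDCXH' cursor=6
After op 5 (home): buf='JQDCXH' cursor=0
After op 6 (right): buf='JQDCXH' cursor=1
After op 7 (backspace): buf='QDCXH' cursor=0
After op 8 (undo): buf='JQDCXH' cursor=1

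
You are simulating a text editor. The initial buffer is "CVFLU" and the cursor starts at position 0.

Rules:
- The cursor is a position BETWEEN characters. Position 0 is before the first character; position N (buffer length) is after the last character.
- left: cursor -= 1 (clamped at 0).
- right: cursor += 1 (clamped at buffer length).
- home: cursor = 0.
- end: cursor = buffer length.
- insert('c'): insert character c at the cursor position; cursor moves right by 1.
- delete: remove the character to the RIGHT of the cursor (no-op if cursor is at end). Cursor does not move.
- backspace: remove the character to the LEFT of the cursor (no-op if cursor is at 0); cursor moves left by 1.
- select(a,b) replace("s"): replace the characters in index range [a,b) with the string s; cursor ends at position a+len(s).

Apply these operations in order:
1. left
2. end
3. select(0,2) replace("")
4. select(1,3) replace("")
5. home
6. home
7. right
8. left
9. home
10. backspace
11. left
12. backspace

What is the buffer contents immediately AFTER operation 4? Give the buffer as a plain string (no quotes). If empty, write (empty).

Answer: F

Derivation:
After op 1 (left): buf='CVFLU' cursor=0
After op 2 (end): buf='CVFLU' cursor=5
After op 3 (select(0,2) replace("")): buf='FLU' cursor=0
After op 4 (select(1,3) replace("")): buf='F' cursor=1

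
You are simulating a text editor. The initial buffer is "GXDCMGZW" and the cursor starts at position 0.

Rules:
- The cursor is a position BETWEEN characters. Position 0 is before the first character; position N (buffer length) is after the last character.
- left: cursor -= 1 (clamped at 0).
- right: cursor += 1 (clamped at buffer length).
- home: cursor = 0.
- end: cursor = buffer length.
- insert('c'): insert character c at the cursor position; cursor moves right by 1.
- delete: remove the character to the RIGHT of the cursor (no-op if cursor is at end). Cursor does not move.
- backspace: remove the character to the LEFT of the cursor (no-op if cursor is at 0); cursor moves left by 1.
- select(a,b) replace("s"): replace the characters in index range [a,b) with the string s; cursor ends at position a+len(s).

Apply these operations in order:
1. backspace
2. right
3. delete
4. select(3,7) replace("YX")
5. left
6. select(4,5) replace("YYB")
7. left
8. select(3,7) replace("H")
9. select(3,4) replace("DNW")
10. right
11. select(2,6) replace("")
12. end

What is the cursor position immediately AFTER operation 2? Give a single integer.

After op 1 (backspace): buf='GXDCMGZW' cursor=0
After op 2 (right): buf='GXDCMGZW' cursor=1

Answer: 1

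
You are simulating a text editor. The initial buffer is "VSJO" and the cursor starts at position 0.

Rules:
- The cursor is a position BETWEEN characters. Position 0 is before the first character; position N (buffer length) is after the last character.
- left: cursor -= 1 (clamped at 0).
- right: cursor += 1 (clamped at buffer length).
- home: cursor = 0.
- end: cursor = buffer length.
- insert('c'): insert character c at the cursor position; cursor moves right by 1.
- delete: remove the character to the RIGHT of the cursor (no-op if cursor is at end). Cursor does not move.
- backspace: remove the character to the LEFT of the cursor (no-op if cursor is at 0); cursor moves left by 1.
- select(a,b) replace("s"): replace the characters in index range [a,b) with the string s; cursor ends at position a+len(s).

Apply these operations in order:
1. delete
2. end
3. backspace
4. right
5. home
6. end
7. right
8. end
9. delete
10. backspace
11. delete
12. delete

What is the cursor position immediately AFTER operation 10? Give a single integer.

After op 1 (delete): buf='SJO' cursor=0
After op 2 (end): buf='SJO' cursor=3
After op 3 (backspace): buf='SJ' cursor=2
After op 4 (right): buf='SJ' cursor=2
After op 5 (home): buf='SJ' cursor=0
After op 6 (end): buf='SJ' cursor=2
After op 7 (right): buf='SJ' cursor=2
After op 8 (end): buf='SJ' cursor=2
After op 9 (delete): buf='SJ' cursor=2
After op 10 (backspace): buf='S' cursor=1

Answer: 1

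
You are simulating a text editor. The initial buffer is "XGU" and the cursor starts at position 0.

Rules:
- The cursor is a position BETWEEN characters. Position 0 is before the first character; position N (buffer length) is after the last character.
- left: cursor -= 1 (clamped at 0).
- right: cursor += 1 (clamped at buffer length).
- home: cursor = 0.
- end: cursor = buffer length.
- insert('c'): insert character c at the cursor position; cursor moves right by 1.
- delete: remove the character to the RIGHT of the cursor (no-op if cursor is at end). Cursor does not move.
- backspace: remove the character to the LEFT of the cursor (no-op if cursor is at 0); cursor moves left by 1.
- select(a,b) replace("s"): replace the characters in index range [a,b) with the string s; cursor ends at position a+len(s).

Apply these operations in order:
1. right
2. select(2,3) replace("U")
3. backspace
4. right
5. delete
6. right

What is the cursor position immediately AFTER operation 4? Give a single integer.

After op 1 (right): buf='XGU' cursor=1
After op 2 (select(2,3) replace("U")): buf='XGU' cursor=3
After op 3 (backspace): buf='XG' cursor=2
After op 4 (right): buf='XG' cursor=2

Answer: 2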